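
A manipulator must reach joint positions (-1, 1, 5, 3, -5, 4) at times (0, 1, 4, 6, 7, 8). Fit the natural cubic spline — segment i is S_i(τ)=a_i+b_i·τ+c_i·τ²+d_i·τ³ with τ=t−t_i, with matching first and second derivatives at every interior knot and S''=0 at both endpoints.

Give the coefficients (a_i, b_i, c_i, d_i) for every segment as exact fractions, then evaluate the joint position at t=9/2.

  seg 0: a=-1 b=1957/903 c=0 d=-151/903
  seg 1: a=1 b=1504/903 c=-151/301 d=353/2709
  seg 2: a=5 b=1963/903 c=202/301 d=-2039/1806
  seg 3: a=3 b=-1121/129 c=-1837/301 d=6134/903
  seg 4: a=-5 b=-467/903 c=4297/301 d=-4297/903
S(9/2) = 29443/4816

Δ: Δ0=2, Δ1=4/3, Δ2=-1, Δ3=-8, Δ4=9
row 1: diag=8, rhs=-4; c'=3/8, d'=-1/2
row 2: denom=10−3·3/8=71/8; d'=(-14−3·-1/2)/(71/8)=-100/71
row 3: denom=6−2·16/71=394/71; d'=(-42−2·-100/71)/(394/71)=-1391/197
row 4: denom=4−1·71/394=1505/394; d'=(102−1·-1391/197)/(1505/394)=8594/301
back: M4=8594/301
back: M3=-1391/197−71/394·8594/301=-3674/301
back: M2=-100/71−16/71·-3674/301=404/301
back: M1=-1/2−3/8·404/301=-302/301
M: M0=0, M1=-302/301, M2=404/301, M3=-3674/301, M4=8594/301, M5=0
seg 0: a=-1, c=M0/2=0, d=(M1−M0)/(6·1)=-151/903, b=Δ0−h0·(2M0+M1)/6=1957/903
seg 1: a=1, c=M1/2=-151/301, d=(M2−M1)/(6·3)=353/2709, b=Δ1−h1·(2M1+M2)/6=1504/903
seg 2: a=5, c=M2/2=202/301, d=(M3−M2)/(6·2)=-2039/1806, b=Δ2−h2·(2M2+M3)/6=1963/903
seg 3: a=3, c=M3/2=-1837/301, d=(M4−M3)/(6·1)=6134/903, b=Δ3−h3·(2M3+M4)/6=-1121/129
seg 4: a=-5, c=M4/2=4297/301, d=(M5−M4)/(6·1)=-4297/903, b=Δ4−h4·(2M4+M5)/6=-467/903
t_q=9/2 → seg 2, τ=1/2; S=5+1963/903·τ+202/301·τ²+-2039/1806·τ³=29443/4816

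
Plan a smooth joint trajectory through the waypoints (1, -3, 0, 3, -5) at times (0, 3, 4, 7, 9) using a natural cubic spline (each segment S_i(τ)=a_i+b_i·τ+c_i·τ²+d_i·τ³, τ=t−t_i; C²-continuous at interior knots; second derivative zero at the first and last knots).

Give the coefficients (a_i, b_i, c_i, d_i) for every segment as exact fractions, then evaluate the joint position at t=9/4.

Δ: Δ0=-4/3, Δ1=3, Δ2=1, Δ3=-4
row 1: diag=8, rhs=26; c'=1/8, d'=13/4
row 2: denom=8−1·1/8=63/8; d'=(-12−1·13/4)/(63/8)=-122/63
row 3: denom=10−3·8/21=62/7; d'=(-30−3·-122/63)/(62/7)=-254/93
back: M3=-254/93
back: M2=-122/63−8/21·-254/93=-250/279
back: M1=13/4−1/8·-250/279=938/279
M: M0=0, M1=938/279, M2=-250/279, M3=-254/93, M4=0
seg 0: a=1, c=M0/2=0, d=(M1−M0)/(6·3)=469/2511, b=Δ0−h0·(2M0+M1)/6=-841/279
seg 1: a=-3, c=M1/2=469/279, d=(M2−M1)/(6·1)=-22/31, b=Δ1−h1·(2M1+M2)/6=566/279
seg 2: a=0, c=M2/2=-125/279, d=(M3−M2)/(6·3)=-256/2511, b=Δ2−h2·(2M2+M3)/6=910/279
seg 3: a=3, c=M3/2=-127/93, d=(M4−M3)/(6·2)=127/558, b=Δ3−h3·(2M3+M4)/6=-608/279
t_q=9/4 → seg 0, τ=9/4; S=1+-841/279·τ+0·τ²+469/2511·τ³=-7251/1984

  seg 0: a=1 b=-841/279 c=0 d=469/2511
  seg 1: a=-3 b=566/279 c=469/279 d=-22/31
  seg 2: a=0 b=910/279 c=-125/279 d=-256/2511
  seg 3: a=3 b=-608/279 c=-127/93 d=127/558
S(9/4) = -7251/1984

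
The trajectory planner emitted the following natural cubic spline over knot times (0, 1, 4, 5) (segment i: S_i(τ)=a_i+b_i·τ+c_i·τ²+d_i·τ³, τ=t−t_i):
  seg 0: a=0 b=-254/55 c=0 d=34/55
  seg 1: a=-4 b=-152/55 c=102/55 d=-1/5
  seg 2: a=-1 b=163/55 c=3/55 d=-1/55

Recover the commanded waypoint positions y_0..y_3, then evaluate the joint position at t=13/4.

y_0=0 y_1=-4 y_2=-1 y_3=2
S(13/4) = -10939/3520

y_0 = S_0(0) = a_0 = 0
y_1 = S_1(0) = a_1 = -4
y_2 = S_2(0) = a_2 = -1
y_3 = S_2(1) = 2
t_q=13/4 is in segment 1 (τ=9/4); S_1(τ)=-10939/3520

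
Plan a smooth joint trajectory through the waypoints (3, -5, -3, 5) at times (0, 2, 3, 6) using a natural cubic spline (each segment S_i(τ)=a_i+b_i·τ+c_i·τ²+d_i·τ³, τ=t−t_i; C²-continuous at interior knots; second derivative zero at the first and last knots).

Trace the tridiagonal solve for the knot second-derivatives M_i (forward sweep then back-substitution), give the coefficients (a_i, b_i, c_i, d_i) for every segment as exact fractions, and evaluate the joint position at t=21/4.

  seg 0: a=3 b=-848/141 c=0 d=71/141
  seg 1: a=-5 b=4/141 c=142/47 d=-148/141
  seg 2: a=-3 b=412/141 c=-6/47 d=2/141
S(21/4) = 4647/1504

Δ: Δ0=-4, Δ1=2, Δ2=8/3
row 1: diag=6, rhs=36; c'=1/6, d'=6
row 2: denom=8−1·1/6=47/6; d'=(4−1·6)/(47/6)=-12/47
back: M2=-12/47
back: M1=6−1/6·-12/47=284/47
M: M0=0, M1=284/47, M2=-12/47, M3=0
seg 0: a=3, c=M0/2=0, d=(M1−M0)/(6·2)=71/141, b=Δ0−h0·(2M0+M1)/6=-848/141
seg 1: a=-5, c=M1/2=142/47, d=(M2−M1)/(6·1)=-148/141, b=Δ1−h1·(2M1+M2)/6=4/141
seg 2: a=-3, c=M2/2=-6/47, d=(M3−M2)/(6·3)=2/141, b=Δ2−h2·(2M2+M3)/6=412/141
t_q=21/4 → seg 2, τ=9/4; S=-3+412/141·τ+-6/47·τ²+2/141·τ³=4647/1504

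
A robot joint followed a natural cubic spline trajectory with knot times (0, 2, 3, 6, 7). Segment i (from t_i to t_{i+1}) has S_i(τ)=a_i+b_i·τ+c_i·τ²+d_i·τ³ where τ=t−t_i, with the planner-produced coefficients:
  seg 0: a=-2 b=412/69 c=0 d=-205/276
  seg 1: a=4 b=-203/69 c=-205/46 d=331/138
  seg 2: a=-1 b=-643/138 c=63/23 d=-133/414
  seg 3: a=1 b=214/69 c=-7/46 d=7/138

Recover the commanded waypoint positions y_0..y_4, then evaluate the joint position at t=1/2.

y_0 = S_0(0) = a_0 = -2
y_1 = S_1(0) = a_1 = 4
y_2 = S_2(0) = a_2 = -1
y_3 = S_3(0) = a_3 = 1
y_4 = S_3(1) = 4
t_q=1/2 is in segment 0 (τ=1/2); S_0(τ)=657/736

y_0=-2 y_1=4 y_2=-1 y_3=1 y_4=4
S(1/2) = 657/736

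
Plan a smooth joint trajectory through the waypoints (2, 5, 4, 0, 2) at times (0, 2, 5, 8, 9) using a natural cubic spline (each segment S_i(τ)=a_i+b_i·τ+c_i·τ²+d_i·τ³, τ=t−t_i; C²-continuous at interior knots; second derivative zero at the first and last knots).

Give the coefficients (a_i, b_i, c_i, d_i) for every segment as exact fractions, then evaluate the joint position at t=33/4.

Δ: Δ0=3/2, Δ1=-1/3, Δ2=-4/3, Δ3=2
row 1: diag=10, rhs=-11; c'=3/10, d'=-11/10
row 2: denom=12−3·3/10=111/10; d'=(-6−3·-11/10)/(111/10)=-9/37
row 3: denom=8−3·10/37=266/37; d'=(20−3·-9/37)/(266/37)=767/266
back: M3=767/266
back: M2=-9/37−10/37·767/266=-136/133
back: M1=-11/10−3/10·-136/133=-211/266
M: M0=0, M1=-211/266, M2=-136/133, M3=767/266, M4=0
seg 0: a=2, c=M0/2=0, d=(M1−M0)/(6·2)=-211/3192, b=Δ0−h0·(2M0+M1)/6=704/399
seg 1: a=5, c=M1/2=-211/532, d=(M2−M1)/(6·3)=-61/4788, b=Δ1−h1·(2M1+M2)/6=775/798
seg 2: a=4, c=M2/2=-68/133, d=(M3−M2)/(6·3)=1039/4788, b=Δ2−h2·(2M2+M3)/6=-2797/1596
seg 3: a=0, c=M3/2=767/532, d=(M4−M3)/(6·1)=-767/1596, b=Δ3−h3·(2M3+M4)/6=829/798
t_q=33/4 → seg 3, τ=1/4; S=0+829/798·τ+767/532·τ²+-767/1596·τ³=1665/4864

  seg 0: a=2 b=704/399 c=0 d=-211/3192
  seg 1: a=5 b=775/798 c=-211/532 d=-61/4788
  seg 2: a=4 b=-2797/1596 c=-68/133 d=1039/4788
  seg 3: a=0 b=829/798 c=767/532 d=-767/1596
S(33/4) = 1665/4864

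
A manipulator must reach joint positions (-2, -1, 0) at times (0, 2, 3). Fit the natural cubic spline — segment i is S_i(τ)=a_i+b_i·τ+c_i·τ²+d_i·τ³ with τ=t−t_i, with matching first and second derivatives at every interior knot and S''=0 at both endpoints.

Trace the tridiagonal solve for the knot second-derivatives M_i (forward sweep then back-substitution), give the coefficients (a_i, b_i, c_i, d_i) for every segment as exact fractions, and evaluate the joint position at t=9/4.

  seg 0: a=-2 b=1/3 c=0 d=1/24
  seg 1: a=-1 b=5/6 c=1/4 d=-1/12
S(9/4) = -199/256

Δ: Δ0=1/2, Δ1=1
row 1: diag=6, rhs=3; c'=1/6, d'=1/2
back: M1=1/2
M: M0=0, M1=1/2, M2=0
seg 0: a=-2, c=M0/2=0, d=(M1−M0)/(6·2)=1/24, b=Δ0−h0·(2M0+M1)/6=1/3
seg 1: a=-1, c=M1/2=1/4, d=(M2−M1)/(6·1)=-1/12, b=Δ1−h1·(2M1+M2)/6=5/6
t_q=9/4 → seg 1, τ=1/4; S=-1+5/6·τ+1/4·τ²+-1/12·τ³=-199/256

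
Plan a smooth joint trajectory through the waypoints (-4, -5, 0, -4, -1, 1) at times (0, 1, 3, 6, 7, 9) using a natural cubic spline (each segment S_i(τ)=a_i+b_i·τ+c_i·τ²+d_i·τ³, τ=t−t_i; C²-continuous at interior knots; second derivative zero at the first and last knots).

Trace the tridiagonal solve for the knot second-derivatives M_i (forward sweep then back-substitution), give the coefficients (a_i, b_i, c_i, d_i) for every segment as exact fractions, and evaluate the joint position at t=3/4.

  seg 0: a=-4 b=-12877/6924 c=0 d=5953/6924
  seg 1: a=-5 b=2491/3462 c=5953/2308 d=-11695/13848
  seg 2: a=0 b=1562/1731 c=-2871/1154 d=2011/3462
  seg 3: a=-4 b=5743/3462 c=1581/577 d=-4843/3462
  seg 4: a=-1 b=5093/1731 c=-1681/1154 d=1681/6924
S(3/4) = -743303/147712

Δ: Δ0=-1, Δ1=5/2, Δ2=-4/3, Δ3=3, Δ4=1
row 1: diag=6, rhs=21; c'=1/3, d'=7/2
row 2: denom=10−2·1/3=28/3; d'=(-23−2·7/2)/(28/3)=-45/14
row 3: denom=8−3·9/28=197/28; d'=(26−3·-45/14)/(197/28)=998/197
row 4: denom=6−1·28/197=1154/197; d'=(-12−1·998/197)/(1154/197)=-1681/577
back: M4=-1681/577
back: M3=998/197−28/197·-1681/577=3162/577
back: M2=-45/14−9/28·3162/577=-2871/577
back: M1=7/2−1/3·-2871/577=5953/1154
M: M0=0, M1=5953/1154, M2=-2871/577, M3=3162/577, M4=-1681/577, M5=0
seg 0: a=-4, c=M0/2=0, d=(M1−M0)/(6·1)=5953/6924, b=Δ0−h0·(2M0+M1)/6=-12877/6924
seg 1: a=-5, c=M1/2=5953/2308, d=(M2−M1)/(6·2)=-11695/13848, b=Δ1−h1·(2M1+M2)/6=2491/3462
seg 2: a=0, c=M2/2=-2871/1154, d=(M3−M2)/(6·3)=2011/3462, b=Δ2−h2·(2M2+M3)/6=1562/1731
seg 3: a=-4, c=M3/2=1581/577, d=(M4−M3)/(6·1)=-4843/3462, b=Δ3−h3·(2M3+M4)/6=5743/3462
seg 4: a=-1, c=M4/2=-1681/1154, d=(M5−M4)/(6·2)=1681/6924, b=Δ4−h4·(2M4+M5)/6=5093/1731
t_q=3/4 → seg 0, τ=3/4; S=-4+-12877/6924·τ+0·τ²+5953/6924·τ³=-743303/147712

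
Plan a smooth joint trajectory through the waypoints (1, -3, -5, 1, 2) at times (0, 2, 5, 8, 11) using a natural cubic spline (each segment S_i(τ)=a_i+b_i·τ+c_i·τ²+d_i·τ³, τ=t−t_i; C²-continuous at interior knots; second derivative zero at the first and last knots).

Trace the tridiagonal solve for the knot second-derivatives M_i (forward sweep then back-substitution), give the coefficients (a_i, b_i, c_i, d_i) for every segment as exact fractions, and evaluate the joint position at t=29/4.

Δ: Δ0=-2, Δ1=-2/3, Δ2=2, Δ3=1/3
row 1: diag=10, rhs=8; c'=3/10, d'=4/5
row 2: denom=12−3·3/10=111/10; d'=(16−3·4/5)/(111/10)=136/111
row 3: denom=12−3·10/37=414/37; d'=(-10−3·136/111)/(414/37)=-11/9
back: M3=-11/9
back: M2=136/111−10/37·-11/9=14/9
back: M1=4/5−3/10·14/9=1/3
M: M0=0, M1=1/3, M2=14/9, M3=-11/9, M4=0
seg 0: a=1, c=M0/2=0, d=(M1−M0)/(6·2)=1/36, b=Δ0−h0·(2M0+M1)/6=-19/9
seg 1: a=-3, c=M1/2=1/6, d=(M2−M1)/(6·3)=11/162, b=Δ1−h1·(2M1+M2)/6=-16/9
seg 2: a=-5, c=M2/2=7/9, d=(M3−M2)/(6·3)=-25/162, b=Δ2−h2·(2M2+M3)/6=19/18
seg 3: a=1, c=M3/2=-11/18, d=(M4−M3)/(6·3)=11/162, b=Δ3−h3·(2M3+M4)/6=14/9
t_q=29/4 → seg 2, τ=9/4; S=-5+19/18·τ+7/9·τ²+-25/162·τ³=-57/128

  seg 0: a=1 b=-19/9 c=0 d=1/36
  seg 1: a=-3 b=-16/9 c=1/6 d=11/162
  seg 2: a=-5 b=19/18 c=7/9 d=-25/162
  seg 3: a=1 b=14/9 c=-11/18 d=11/162
S(29/4) = -57/128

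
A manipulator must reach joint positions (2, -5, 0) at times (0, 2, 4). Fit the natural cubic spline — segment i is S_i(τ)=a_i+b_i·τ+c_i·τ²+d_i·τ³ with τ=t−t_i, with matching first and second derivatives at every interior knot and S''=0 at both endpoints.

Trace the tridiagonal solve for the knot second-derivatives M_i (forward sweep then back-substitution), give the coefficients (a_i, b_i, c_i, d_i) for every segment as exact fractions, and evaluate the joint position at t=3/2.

  seg 0: a=2 b=-5 c=0 d=3/8
  seg 1: a=-5 b=-1/2 c=9/4 d=-3/8
S(3/2) = -271/64

Δ: Δ0=-7/2, Δ1=5/2
row 1: diag=8, rhs=36; c'=1/4, d'=9/2
back: M1=9/2
M: M0=0, M1=9/2, M2=0
seg 0: a=2, c=M0/2=0, d=(M1−M0)/(6·2)=3/8, b=Δ0−h0·(2M0+M1)/6=-5
seg 1: a=-5, c=M1/2=9/4, d=(M2−M1)/(6·2)=-3/8, b=Δ1−h1·(2M1+M2)/6=-1/2
t_q=3/2 → seg 0, τ=3/2; S=2+-5·τ+0·τ²+3/8·τ³=-271/64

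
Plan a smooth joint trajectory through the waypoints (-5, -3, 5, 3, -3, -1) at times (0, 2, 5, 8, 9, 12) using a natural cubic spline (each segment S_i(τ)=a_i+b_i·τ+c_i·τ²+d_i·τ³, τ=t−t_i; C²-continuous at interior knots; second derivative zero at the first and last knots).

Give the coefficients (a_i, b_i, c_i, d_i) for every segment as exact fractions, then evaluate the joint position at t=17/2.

Δ: Δ0=1, Δ1=8/3, Δ2=-2/3, Δ3=-6, Δ4=2/3
row 1: diag=10, rhs=10; c'=3/10, d'=1
row 2: denom=12−3·3/10=111/10; d'=(-20−3·1)/(111/10)=-230/111
row 3: denom=8−3·10/37=266/37; d'=(-32−3·-230/111)/(266/37)=-477/133
row 4: denom=8−1·37/266=2091/266; d'=(40−1·-477/133)/(2091/266)=682/123
back: M4=682/123
back: M3=-477/133−37/266·682/123=-536/123
back: M2=-230/111−10/37·-536/123=-110/123
back: M1=1−3/10·-110/123=52/41
M: M0=0, M1=52/41, M2=-110/123, M3=-536/123, M4=682/123, M5=0
seg 0: a=-5, c=M0/2=0, d=(M1−M0)/(6·2)=13/123, b=Δ0−h0·(2M0+M1)/6=71/123
seg 1: a=-3, c=M1/2=26/41, d=(M2−M1)/(6·3)=-133/1107, b=Δ1−h1·(2M1+M2)/6=227/123
seg 2: a=5, c=M2/2=-55/123, d=(M3−M2)/(6·3)=-71/369, b=Δ2−h2·(2M2+M3)/6=296/123
seg 3: a=3, c=M3/2=-268/123, d=(M4−M3)/(6·1)=203/123, b=Δ3−h3·(2M3+M4)/6=-673/123
seg 4: a=-3, c=M4/2=341/123, d=(M5−M4)/(6·3)=-341/1107, b=Δ4−h4·(2M4+M5)/6=-200/41
t_q=17/2 → seg 3, τ=1/2; S=3+-673/123·τ+-268/123·τ²+203/123·τ³=-73/984

  seg 0: a=-5 b=71/123 c=0 d=13/123
  seg 1: a=-3 b=227/123 c=26/41 d=-133/1107
  seg 2: a=5 b=296/123 c=-55/123 d=-71/369
  seg 3: a=3 b=-673/123 c=-268/123 d=203/123
  seg 4: a=-3 b=-200/41 c=341/123 d=-341/1107
S(17/2) = -73/984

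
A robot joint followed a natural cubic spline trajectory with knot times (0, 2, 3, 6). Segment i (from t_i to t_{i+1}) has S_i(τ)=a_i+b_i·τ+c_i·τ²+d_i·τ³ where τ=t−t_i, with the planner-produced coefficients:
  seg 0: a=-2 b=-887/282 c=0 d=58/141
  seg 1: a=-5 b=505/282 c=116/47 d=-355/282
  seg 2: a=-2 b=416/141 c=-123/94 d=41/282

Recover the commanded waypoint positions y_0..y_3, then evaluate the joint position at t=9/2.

y_0 = S_0(0) = a_0 = -2
y_1 = S_1(0) = a_1 = -5
y_2 = S_2(0) = a_2 = -2
y_3 = S_2(3) = -1
t_q=9/2 is in segment 2 (τ=3/2); S_2(τ)=-21/752

y_0=-2 y_1=-5 y_2=-2 y_3=-1
S(9/2) = -21/752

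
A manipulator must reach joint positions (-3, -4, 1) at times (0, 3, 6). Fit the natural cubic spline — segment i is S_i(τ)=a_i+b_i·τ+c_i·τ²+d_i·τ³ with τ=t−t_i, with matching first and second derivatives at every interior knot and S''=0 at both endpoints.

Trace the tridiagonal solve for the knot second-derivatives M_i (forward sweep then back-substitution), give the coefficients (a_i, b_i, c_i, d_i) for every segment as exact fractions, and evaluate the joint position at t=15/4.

  seg 0: a=-3 b=-5/6 c=0 d=1/18
  seg 1: a=-4 b=2/3 c=1/2 d=-1/18
S(15/4) = -415/128

Δ: Δ0=-1/3, Δ1=5/3
row 1: diag=12, rhs=12; c'=1/4, d'=1
back: M1=1
M: M0=0, M1=1, M2=0
seg 0: a=-3, c=M0/2=0, d=(M1−M0)/(6·3)=1/18, b=Δ0−h0·(2M0+M1)/6=-5/6
seg 1: a=-4, c=M1/2=1/2, d=(M2−M1)/(6·3)=-1/18, b=Δ1−h1·(2M1+M2)/6=2/3
t_q=15/4 → seg 1, τ=3/4; S=-4+2/3·τ+1/2·τ²+-1/18·τ³=-415/128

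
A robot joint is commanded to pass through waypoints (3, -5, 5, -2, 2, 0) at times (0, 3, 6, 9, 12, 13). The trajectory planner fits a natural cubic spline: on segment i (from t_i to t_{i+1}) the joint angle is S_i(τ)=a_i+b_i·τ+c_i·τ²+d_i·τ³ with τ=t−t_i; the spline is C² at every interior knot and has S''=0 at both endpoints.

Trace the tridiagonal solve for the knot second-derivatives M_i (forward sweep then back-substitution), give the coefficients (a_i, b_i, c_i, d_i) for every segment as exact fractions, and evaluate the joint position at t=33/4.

Δ: Δ0=-8/3, Δ1=10/3, Δ2=-7/3, Δ3=4/3, Δ4=-2
row 1: diag=12, rhs=36; c'=1/4, d'=3
row 2: denom=12−3·1/4=45/4; d'=(-34−3·3)/(45/4)=-172/45
row 3: denom=12−3·4/15=56/5; d'=(22−3·-172/45)/(56/5)=251/84
row 4: denom=8−3·15/56=403/56; d'=(-20−3·251/84)/(403/56)=-1622/403
back: M4=-1622/403
back: M3=251/84−15/56·-1622/403=4916/1209
back: M2=-172/45−4/15·4916/1209=-5932/1209
back: M1=3−1/4·-5932/1209=5110/1209
M: M0=0, M1=5110/1209, M2=-5932/1209, M3=4916/1209, M4=-1622/403, M5=0
seg 0: a=3, c=M0/2=0, d=(M1−M0)/(6·3)=2555/10881, b=Δ0−h0·(2M0+M1)/6=-5779/1209
seg 1: a=-5, c=M1/2=2555/1209, d=(M2−M1)/(6·3)=-5521/10881, b=Δ1−h1·(2M1+M2)/6=1886/1209
seg 2: a=5, c=M2/2=-2966/1209, d=(M3−M2)/(6·3)=1808/3627, b=Δ2−h2·(2M2+M3)/6=653/1209
seg 3: a=-2, c=M3/2=2458/1209, d=(M4−M3)/(6·3)=-4891/10881, b=Δ3−h3·(2M3+M4)/6=-67/93
seg 4: a=2, c=M4/2=-811/403, d=(M5−M4)/(6·1)=811/1209, b=Δ4−h4·(2M4+M5)/6=-796/1209
t_q=33/4 → seg 2, τ=9/4; S=5+653/1209·τ+-2966/1209·τ²+1808/3627·τ³=-1697/3224

  seg 0: a=3 b=-5779/1209 c=0 d=2555/10881
  seg 1: a=-5 b=1886/1209 c=2555/1209 d=-5521/10881
  seg 2: a=5 b=653/1209 c=-2966/1209 d=1808/3627
  seg 3: a=-2 b=-67/93 c=2458/1209 d=-4891/10881
  seg 4: a=2 b=-796/1209 c=-811/403 d=811/1209
S(33/4) = -1697/3224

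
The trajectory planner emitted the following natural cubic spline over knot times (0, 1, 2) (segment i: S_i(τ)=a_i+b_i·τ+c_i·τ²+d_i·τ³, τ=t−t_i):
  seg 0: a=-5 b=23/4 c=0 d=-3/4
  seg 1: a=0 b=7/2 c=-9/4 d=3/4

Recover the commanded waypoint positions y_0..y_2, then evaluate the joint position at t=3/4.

y_0=-5 y_1=0 y_2=2
S(3/4) = -257/256

y_0 = S_0(0) = a_0 = -5
y_1 = S_1(0) = a_1 = 0
y_2 = S_1(1) = 2
t_q=3/4 is in segment 0 (τ=3/4); S_0(τ)=-257/256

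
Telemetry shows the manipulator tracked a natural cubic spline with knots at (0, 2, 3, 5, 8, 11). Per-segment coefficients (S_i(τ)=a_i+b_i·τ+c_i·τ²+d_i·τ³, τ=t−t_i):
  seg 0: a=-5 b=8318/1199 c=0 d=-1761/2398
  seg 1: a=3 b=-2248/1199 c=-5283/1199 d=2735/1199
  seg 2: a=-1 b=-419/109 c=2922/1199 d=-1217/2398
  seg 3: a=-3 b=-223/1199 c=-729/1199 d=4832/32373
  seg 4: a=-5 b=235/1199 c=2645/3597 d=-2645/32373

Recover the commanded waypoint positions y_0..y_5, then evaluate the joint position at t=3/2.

y_0=-5 y_1=3 y_2=-1 y_3=-3 y_4=-5 y_5=0
S(3/2) = 56165/19184

y_0 = S_0(0) = a_0 = -5
y_1 = S_1(0) = a_1 = 3
y_2 = S_2(0) = a_2 = -1
y_3 = S_3(0) = a_3 = -3
y_4 = S_4(0) = a_4 = -5
y_5 = S_4(3) = 0
t_q=3/2 is in segment 0 (τ=3/2); S_0(τ)=56165/19184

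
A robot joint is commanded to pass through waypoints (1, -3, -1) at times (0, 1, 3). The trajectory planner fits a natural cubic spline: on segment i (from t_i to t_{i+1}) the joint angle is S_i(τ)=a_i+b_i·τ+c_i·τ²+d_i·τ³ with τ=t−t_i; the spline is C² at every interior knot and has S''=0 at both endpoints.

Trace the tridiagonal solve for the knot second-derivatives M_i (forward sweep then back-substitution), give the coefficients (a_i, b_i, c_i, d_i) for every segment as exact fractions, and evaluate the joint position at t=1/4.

Δ: Δ0=-4, Δ1=1
row 1: diag=6, rhs=30; c'=1/3, d'=5
back: M1=5
M: M0=0, M1=5, M2=0
seg 0: a=1, c=M0/2=0, d=(M1−M0)/(6·1)=5/6, b=Δ0−h0·(2M0+M1)/6=-29/6
seg 1: a=-3, c=M1/2=5/2, d=(M2−M1)/(6·2)=-5/12, b=Δ1−h1·(2M1+M2)/6=-7/3
t_q=1/4 → seg 0, τ=1/4; S=1+-29/6·τ+0·τ²+5/6·τ³=-25/128

  seg 0: a=1 b=-29/6 c=0 d=5/6
  seg 1: a=-3 b=-7/3 c=5/2 d=-5/12
S(1/4) = -25/128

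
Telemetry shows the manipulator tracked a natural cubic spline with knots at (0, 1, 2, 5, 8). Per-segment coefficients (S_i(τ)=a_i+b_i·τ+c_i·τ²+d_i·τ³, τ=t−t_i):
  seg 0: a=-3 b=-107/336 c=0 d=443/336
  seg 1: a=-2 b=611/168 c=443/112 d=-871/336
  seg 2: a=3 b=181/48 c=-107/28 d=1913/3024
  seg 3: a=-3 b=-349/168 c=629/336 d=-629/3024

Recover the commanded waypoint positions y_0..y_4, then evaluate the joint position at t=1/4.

y_0 = S_0(0) = a_0 = -3
y_1 = S_1(0) = a_1 = -2
y_2 = S_2(0) = a_2 = 3
y_3 = S_3(0) = a_3 = -3
y_4 = S_3(3) = 2
t_q=1/4 is in segment 0 (τ=1/4); S_0(τ)=-21927/7168

y_0=-3 y_1=-2 y_2=3 y_3=-3 y_4=2
S(1/4) = -21927/7168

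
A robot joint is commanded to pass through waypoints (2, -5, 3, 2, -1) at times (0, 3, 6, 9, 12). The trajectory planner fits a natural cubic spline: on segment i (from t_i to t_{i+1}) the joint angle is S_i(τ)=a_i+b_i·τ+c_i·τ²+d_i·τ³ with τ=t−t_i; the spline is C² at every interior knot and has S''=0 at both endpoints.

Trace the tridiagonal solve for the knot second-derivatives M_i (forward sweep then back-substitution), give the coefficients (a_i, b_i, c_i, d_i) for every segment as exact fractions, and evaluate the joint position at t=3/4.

  seg 0: a=2 b=-31/8 c=0 d=37/216
  seg 1: a=-5 b=3/4 c=37/24 d=-65/216
  seg 2: a=3 b=15/8 c=-7/6 d=31/216
  seg 3: a=2 b=-5/4 c=1/8 d=-1/72
S(3/4) = -427/512

Δ: Δ0=-7/3, Δ1=8/3, Δ2=-1/3, Δ3=-1
row 1: diag=12, rhs=30; c'=1/4, d'=5/2
row 2: denom=12−3·1/4=45/4; d'=(-18−3·5/2)/(45/4)=-34/15
row 3: denom=12−3·4/15=56/5; d'=(-4−3·-34/15)/(56/5)=1/4
back: M3=1/4
back: M2=-34/15−4/15·1/4=-7/3
back: M1=5/2−1/4·-7/3=37/12
M: M0=0, M1=37/12, M2=-7/3, M3=1/4, M4=0
seg 0: a=2, c=M0/2=0, d=(M1−M0)/(6·3)=37/216, b=Δ0−h0·(2M0+M1)/6=-31/8
seg 1: a=-5, c=M1/2=37/24, d=(M2−M1)/(6·3)=-65/216, b=Δ1−h1·(2M1+M2)/6=3/4
seg 2: a=3, c=M2/2=-7/6, d=(M3−M2)/(6·3)=31/216, b=Δ2−h2·(2M2+M3)/6=15/8
seg 3: a=2, c=M3/2=1/8, d=(M4−M3)/(6·3)=-1/72, b=Δ3−h3·(2M3+M4)/6=-5/4
t_q=3/4 → seg 0, τ=3/4; S=2+-31/8·τ+0·τ²+37/216·τ³=-427/512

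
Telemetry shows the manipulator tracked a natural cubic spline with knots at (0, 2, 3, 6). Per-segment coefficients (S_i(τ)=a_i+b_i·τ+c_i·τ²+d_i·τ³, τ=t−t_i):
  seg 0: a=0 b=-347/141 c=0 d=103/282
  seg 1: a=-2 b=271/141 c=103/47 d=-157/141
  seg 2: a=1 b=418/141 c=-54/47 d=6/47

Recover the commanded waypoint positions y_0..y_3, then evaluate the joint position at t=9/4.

y_0 = S_0(0) = a_0 = 0
y_1 = S_1(0) = a_1 = -2
y_2 = S_2(0) = a_2 = 1
y_3 = S_2(3) = 3
t_q=9/4 is in segment 1 (τ=1/4); S_1(τ)=-4211/3008

y_0=0 y_1=-2 y_2=1 y_3=3
S(9/4) = -4211/3008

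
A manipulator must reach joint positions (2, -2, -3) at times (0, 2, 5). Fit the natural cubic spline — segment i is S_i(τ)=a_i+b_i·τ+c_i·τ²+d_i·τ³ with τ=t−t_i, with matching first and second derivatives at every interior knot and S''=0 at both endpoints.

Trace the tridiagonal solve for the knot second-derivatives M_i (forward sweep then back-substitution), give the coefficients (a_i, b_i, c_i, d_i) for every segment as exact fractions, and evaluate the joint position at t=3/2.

Δ: Δ0=-2, Δ1=-1/3
row 1: diag=10, rhs=10; c'=3/10, d'=1
back: M1=1
M: M0=0, M1=1, M2=0
seg 0: a=2, c=M0/2=0, d=(M1−M0)/(6·2)=1/12, b=Δ0−h0·(2M0+M1)/6=-7/3
seg 1: a=-2, c=M1/2=1/2, d=(M2−M1)/(6·3)=-1/18, b=Δ1−h1·(2M1+M2)/6=-4/3
t_q=3/2 → seg 0, τ=3/2; S=2+-7/3·τ+0·τ²+1/12·τ³=-39/32

  seg 0: a=2 b=-7/3 c=0 d=1/12
  seg 1: a=-2 b=-4/3 c=1/2 d=-1/18
S(3/2) = -39/32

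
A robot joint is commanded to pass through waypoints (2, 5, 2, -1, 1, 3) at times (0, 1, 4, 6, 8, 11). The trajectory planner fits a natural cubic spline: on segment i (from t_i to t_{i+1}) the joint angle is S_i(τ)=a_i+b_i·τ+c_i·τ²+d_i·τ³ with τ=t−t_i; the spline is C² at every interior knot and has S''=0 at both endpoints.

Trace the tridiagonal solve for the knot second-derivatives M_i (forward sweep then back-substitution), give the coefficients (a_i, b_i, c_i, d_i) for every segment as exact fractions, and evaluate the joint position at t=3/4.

  seg 0: a=2 b=4460/1269 c=0 d=-653/1269
  seg 1: a=5 b=2501/1269 c=-653/423 d=2107/11421
  seg 2: a=2 b=-2932/1269 c=148/1269 d=1465/10152
  seg 3: a=-1 b=-95/846 c=4987/5076 d=-541/2538
  seg 4: a=1 b=3197/2538 c=-1505/5076 d=1505/45684
S(3/4) = 119627/27072

Δ: Δ0=3, Δ1=-1, Δ2=-3/2, Δ3=1, Δ4=2/3
row 1: diag=8, rhs=-24; c'=3/8, d'=-3
row 2: denom=10−3·3/8=71/8; d'=(-3−3·-3)/(71/8)=48/71
row 3: denom=8−2·16/71=536/71; d'=(15−2·48/71)/(536/71)=969/536
row 4: denom=10−2·71/268=1269/134; d'=(-2−2·969/536)/(1269/134)=-1505/2538
back: M4=-1505/2538
back: M3=969/536−71/268·-1505/2538=4987/2538
back: M2=48/71−16/71·4987/2538=296/1269
back: M1=-3−3/8·296/1269=-1306/423
M: M0=0, M1=-1306/423, M2=296/1269, M3=4987/2538, M4=-1505/2538, M5=0
seg 0: a=2, c=M0/2=0, d=(M1−M0)/(6·1)=-653/1269, b=Δ0−h0·(2M0+M1)/6=4460/1269
seg 1: a=5, c=M1/2=-653/423, d=(M2−M1)/(6·3)=2107/11421, b=Δ1−h1·(2M1+M2)/6=2501/1269
seg 2: a=2, c=M2/2=148/1269, d=(M3−M2)/(6·2)=1465/10152, b=Δ2−h2·(2M2+M3)/6=-2932/1269
seg 3: a=-1, c=M3/2=4987/5076, d=(M4−M3)/(6·2)=-541/2538, b=Δ3−h3·(2M3+M4)/6=-95/846
seg 4: a=1, c=M4/2=-1505/5076, d=(M5−M4)/(6·3)=1505/45684, b=Δ4−h4·(2M4+M5)/6=3197/2538
t_q=3/4 → seg 0, τ=3/4; S=2+4460/1269·τ+0·τ²+-653/1269·τ³=119627/27072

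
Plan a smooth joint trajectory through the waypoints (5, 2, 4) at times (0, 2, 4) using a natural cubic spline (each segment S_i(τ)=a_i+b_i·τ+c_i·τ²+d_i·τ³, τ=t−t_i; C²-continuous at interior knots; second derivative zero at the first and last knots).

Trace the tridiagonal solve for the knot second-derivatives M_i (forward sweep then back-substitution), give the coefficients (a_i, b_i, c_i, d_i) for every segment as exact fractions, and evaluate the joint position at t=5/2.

  seg 0: a=5 b=-17/8 c=0 d=5/32
  seg 1: a=2 b=-1/4 c=15/16 d=-5/32
S(5/2) = 535/256

Δ: Δ0=-3/2, Δ1=1
row 1: diag=8, rhs=15; c'=1/4, d'=15/8
back: M1=15/8
M: M0=0, M1=15/8, M2=0
seg 0: a=5, c=M0/2=0, d=(M1−M0)/(6·2)=5/32, b=Δ0−h0·(2M0+M1)/6=-17/8
seg 1: a=2, c=M1/2=15/16, d=(M2−M1)/(6·2)=-5/32, b=Δ1−h1·(2M1+M2)/6=-1/4
t_q=5/2 → seg 1, τ=1/2; S=2+-1/4·τ+15/16·τ²+-5/32·τ³=535/256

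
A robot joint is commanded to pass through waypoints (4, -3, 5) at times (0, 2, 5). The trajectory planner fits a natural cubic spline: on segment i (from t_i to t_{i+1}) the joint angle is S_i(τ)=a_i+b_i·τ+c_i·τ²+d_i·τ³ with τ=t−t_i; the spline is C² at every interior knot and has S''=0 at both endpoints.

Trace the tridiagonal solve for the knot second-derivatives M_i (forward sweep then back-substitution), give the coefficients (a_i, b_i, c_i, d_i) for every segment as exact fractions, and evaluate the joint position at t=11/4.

  seg 0: a=4 b=-71/15 c=0 d=37/120
  seg 1: a=-3 b=-31/30 c=37/20 d=-37/180
S(11/4) = -3611/1280

Δ: Δ0=-7/2, Δ1=8/3
row 1: diag=10, rhs=37; c'=3/10, d'=37/10
back: M1=37/10
M: M0=0, M1=37/10, M2=0
seg 0: a=4, c=M0/2=0, d=(M1−M0)/(6·2)=37/120, b=Δ0−h0·(2M0+M1)/6=-71/15
seg 1: a=-3, c=M1/2=37/20, d=(M2−M1)/(6·3)=-37/180, b=Δ1−h1·(2M1+M2)/6=-31/30
t_q=11/4 → seg 1, τ=3/4; S=-3+-31/30·τ+37/20·τ²+-37/180·τ³=-3611/1280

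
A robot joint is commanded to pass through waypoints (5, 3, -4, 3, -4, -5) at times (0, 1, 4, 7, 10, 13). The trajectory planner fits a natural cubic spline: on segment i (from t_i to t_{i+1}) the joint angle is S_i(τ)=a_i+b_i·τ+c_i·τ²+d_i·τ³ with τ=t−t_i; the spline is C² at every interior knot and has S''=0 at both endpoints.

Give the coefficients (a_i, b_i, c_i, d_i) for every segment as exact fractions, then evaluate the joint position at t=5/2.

Δ: Δ0=-2, Δ1=-7/3, Δ2=7/3, Δ3=-7/3, Δ4=-1/3
row 1: diag=8, rhs=-2; c'=3/8, d'=-1/4
row 2: denom=12−3·3/8=87/8; d'=(28−3·-1/4)/(87/8)=230/87
row 3: denom=12−3·8/29=324/29; d'=(-28−3·230/87)/(324/29)=-521/162
row 4: denom=12−3·29/108=403/36; d'=(12−3·-521/162)/(403/36)=2338/1209
back: M4=2338/1209
back: M3=-521/162−29/108·2338/1209=-4516/1209
back: M2=230/87−8/29·-4516/1209=4442/1209
back: M1=-1/4−3/8·4442/1209=-656/403
M: M0=0, M1=-656/403, M2=4442/1209, M3=-4516/1209, M4=2338/1209, M5=0
seg 0: a=5, c=M0/2=0, d=(M1−M0)/(6·1)=-328/1209, b=Δ0−h0·(2M0+M1)/6=-2090/1209
seg 1: a=3, c=M1/2=-328/403, d=(M2−M1)/(6·3)=3205/10881, b=Δ1−h1·(2M1+M2)/6=-3074/1209
seg 2: a=-4, c=M2/2=2221/1209, d=(M3−M2)/(6·3)=-1493/3627, b=Δ2−h2·(2M2+M3)/6=49/93
seg 3: a=3, c=M3/2=-2258/1209, d=(M4−M3)/(6·3)=3427/10881, b=Δ3−h3·(2M3+M4)/6=526/1209
seg 4: a=-4, c=M4/2=1169/1209, d=(M5−M4)/(6·3)=-1169/10881, b=Δ4−h4·(2M4+M5)/6=-2741/1209
t_q=5/2 → seg 1, τ=3/2; S=3+-3074/1209·τ+-328/403·τ²+3205/10881·τ³=-5323/3224

  seg 0: a=5 b=-2090/1209 c=0 d=-328/1209
  seg 1: a=3 b=-3074/1209 c=-328/403 d=3205/10881
  seg 2: a=-4 b=49/93 c=2221/1209 d=-1493/3627
  seg 3: a=3 b=526/1209 c=-2258/1209 d=3427/10881
  seg 4: a=-4 b=-2741/1209 c=1169/1209 d=-1169/10881
S(5/2) = -5323/3224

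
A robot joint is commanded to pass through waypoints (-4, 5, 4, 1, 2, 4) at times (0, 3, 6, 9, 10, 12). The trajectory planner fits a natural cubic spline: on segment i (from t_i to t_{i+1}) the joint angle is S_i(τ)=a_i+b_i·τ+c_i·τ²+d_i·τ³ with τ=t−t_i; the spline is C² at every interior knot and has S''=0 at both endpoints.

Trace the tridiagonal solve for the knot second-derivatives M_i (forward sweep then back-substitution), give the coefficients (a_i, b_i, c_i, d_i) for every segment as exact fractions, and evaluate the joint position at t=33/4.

  seg 0: a=-4 b=7195/1899 c=0 d=-1498/17091
  seg 1: a=5 b=2701/1899 c=-1498/1899 d=1160/17091
  seg 2: a=4 b=-2807/1899 c=-338/1899 d=1922/17091
  seg 3: a=1 b=931/1899 c=176/211 d=-616/1899
  seg 4: a=2 b=2251/1899 c=-88/633 d=44/1899
S(33/4) = 7117/6752

Δ: Δ0=3, Δ1=-1/3, Δ2=-1, Δ3=1, Δ4=1
row 1: diag=12, rhs=-20; c'=1/4, d'=-5/3
row 2: denom=12−3·1/4=45/4; d'=(-4−3·-5/3)/(45/4)=4/45
row 3: denom=8−3·4/15=36/5; d'=(12−3·4/45)/(36/5)=44/27
row 4: denom=6−1·5/36=211/36; d'=(0−1·44/27)/(211/36)=-176/633
back: M4=-176/633
back: M3=44/27−5/36·-176/633=352/211
back: M2=4/45−4/15·352/211=-676/1899
back: M1=-5/3−1/4·-676/1899=-2996/1899
M: M0=0, M1=-2996/1899, M2=-676/1899, M3=352/211, M4=-176/633, M5=0
seg 0: a=-4, c=M0/2=0, d=(M1−M0)/(6·3)=-1498/17091, b=Δ0−h0·(2M0+M1)/6=7195/1899
seg 1: a=5, c=M1/2=-1498/1899, d=(M2−M1)/(6·3)=1160/17091, b=Δ1−h1·(2M1+M2)/6=2701/1899
seg 2: a=4, c=M2/2=-338/1899, d=(M3−M2)/(6·3)=1922/17091, b=Δ2−h2·(2M2+M3)/6=-2807/1899
seg 3: a=1, c=M3/2=176/211, d=(M4−M3)/(6·1)=-616/1899, b=Δ3−h3·(2M3+M4)/6=931/1899
seg 4: a=2, c=M4/2=-88/633, d=(M5−M4)/(6·2)=44/1899, b=Δ4−h4·(2M4+M5)/6=2251/1899
t_q=33/4 → seg 2, τ=9/4; S=4+-2807/1899·τ+-338/1899·τ²+1922/17091·τ³=7117/6752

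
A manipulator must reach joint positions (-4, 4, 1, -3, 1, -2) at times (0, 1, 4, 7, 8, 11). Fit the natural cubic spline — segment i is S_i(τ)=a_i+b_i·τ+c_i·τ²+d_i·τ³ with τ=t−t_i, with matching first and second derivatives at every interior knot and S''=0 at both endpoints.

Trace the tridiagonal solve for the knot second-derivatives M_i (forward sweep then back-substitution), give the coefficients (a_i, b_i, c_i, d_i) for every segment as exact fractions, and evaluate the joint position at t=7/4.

Δ: Δ0=8, Δ1=-1, Δ2=-4/3, Δ3=4, Δ4=-1
row 1: diag=8, rhs=-54; c'=3/8, d'=-27/4
row 2: denom=12−3·3/8=87/8; d'=(-2−3·-27/4)/(87/8)=146/87
row 3: denom=8−3·8/29=208/29; d'=(32−3·146/87)/(208/29)=391/104
row 4: denom=8−1·29/208=1635/208; d'=(-30−1·391/104)/(1635/208)=-7022/1635
back: M4=-7022/1635
back: M3=391/104−29/208·-7022/1635=7126/1635
back: M2=146/87−8/29·7126/1635=778/1635
back: M1=-27/4−3/8·778/1635=-3776/545
M: M0=0, M1=-3776/545, M2=778/1635, M3=7126/1635, M4=-7022/1635, M5=0
seg 0: a=-4, c=M0/2=0, d=(M1−M0)/(6·1)=-1888/1635, b=Δ0−h0·(2M0+M1)/6=14968/1635
seg 1: a=4, c=M1/2=-1888/545, d=(M2−M1)/(6·3)=6053/14715, b=Δ1−h1·(2M1+M2)/6=9304/1635
seg 2: a=1, c=M2/2=389/1635, d=(M3−M2)/(6·3)=1058/4905, b=Δ2−h2·(2M2+M3)/6=-6521/1635
seg 3: a=-3, c=M3/2=3563/1635, d=(M4−M3)/(6·1)=-786/545, b=Δ3−h3·(2M3+M4)/6=1067/327
seg 4: a=1, c=M4/2=-3511/1635, d=(M5−M4)/(6·3)=3511/14715, b=Δ4−h4·(2M4+M5)/6=5387/1635
t_q=7/4 → seg 1, τ=3/4; S=4+9304/1635·τ+-1888/545·τ²+6053/14715·τ³=226469/34880

  seg 0: a=-4 b=14968/1635 c=0 d=-1888/1635
  seg 1: a=4 b=9304/1635 c=-1888/545 d=6053/14715
  seg 2: a=1 b=-6521/1635 c=389/1635 d=1058/4905
  seg 3: a=-3 b=1067/327 c=3563/1635 d=-786/545
  seg 4: a=1 b=5387/1635 c=-3511/1635 d=3511/14715
S(7/4) = 226469/34880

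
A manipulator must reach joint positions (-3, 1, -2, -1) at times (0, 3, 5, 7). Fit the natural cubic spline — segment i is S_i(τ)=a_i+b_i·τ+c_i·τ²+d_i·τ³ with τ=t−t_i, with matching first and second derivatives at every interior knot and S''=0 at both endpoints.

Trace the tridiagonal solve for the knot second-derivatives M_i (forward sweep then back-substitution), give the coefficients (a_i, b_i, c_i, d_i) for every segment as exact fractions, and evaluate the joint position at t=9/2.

Δ: Δ0=4/3, Δ1=-3/2, Δ2=1/2
row 1: diag=10, rhs=-17; c'=1/5, d'=-17/10
row 2: denom=8−2·1/5=38/5; d'=(12−2·-17/10)/(38/5)=77/38
back: M2=77/38
back: M1=-17/10−1/5·77/38=-40/19
M: M0=0, M1=-40/19, M2=77/38, M3=0
seg 0: a=-3, c=M0/2=0, d=(M1−M0)/(6·3)=-20/171, b=Δ0−h0·(2M0+M1)/6=136/57
seg 1: a=1, c=M1/2=-20/19, d=(M2−M1)/(6·2)=157/456, b=Δ1−h1·(2M1+M2)/6=-44/57
seg 2: a=-2, c=M2/2=77/76, d=(M3−M2)/(6·2)=-77/456, b=Δ2−h2·(2M2+M3)/6=-97/114
t_q=9/2 → seg 1, τ=3/2; S=1+-44/57·τ+-20/19·τ²+157/456·τ³=-1659/1216

  seg 0: a=-3 b=136/57 c=0 d=-20/171
  seg 1: a=1 b=-44/57 c=-20/19 d=157/456
  seg 2: a=-2 b=-97/114 c=77/76 d=-77/456
S(9/2) = -1659/1216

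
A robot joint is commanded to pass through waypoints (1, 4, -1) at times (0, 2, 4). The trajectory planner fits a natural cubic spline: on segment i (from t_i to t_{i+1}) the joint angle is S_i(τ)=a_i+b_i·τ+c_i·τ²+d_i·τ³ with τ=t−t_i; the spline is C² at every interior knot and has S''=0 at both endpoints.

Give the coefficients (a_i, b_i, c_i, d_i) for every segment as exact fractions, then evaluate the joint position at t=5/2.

  seg 0: a=1 b=5/2 c=0 d=-1/4
  seg 1: a=4 b=-1/2 c=-3/2 d=1/4
S(5/2) = 109/32

Δ: Δ0=3/2, Δ1=-5/2
row 1: diag=8, rhs=-24; c'=1/4, d'=-3
back: M1=-3
M: M0=0, M1=-3, M2=0
seg 0: a=1, c=M0/2=0, d=(M1−M0)/(6·2)=-1/4, b=Δ0−h0·(2M0+M1)/6=5/2
seg 1: a=4, c=M1/2=-3/2, d=(M2−M1)/(6·2)=1/4, b=Δ1−h1·(2M1+M2)/6=-1/2
t_q=5/2 → seg 1, τ=1/2; S=4+-1/2·τ+-3/2·τ²+1/4·τ³=109/32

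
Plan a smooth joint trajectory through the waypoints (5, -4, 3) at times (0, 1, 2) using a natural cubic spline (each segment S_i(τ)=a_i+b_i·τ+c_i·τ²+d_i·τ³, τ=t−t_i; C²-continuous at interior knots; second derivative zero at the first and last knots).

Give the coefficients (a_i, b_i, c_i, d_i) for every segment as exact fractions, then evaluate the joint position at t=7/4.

  seg 0: a=5 b=-13 c=0 d=4
  seg 1: a=-4 b=-1 c=12 d=-4
S(7/4) = 5/16

Δ: Δ0=-9, Δ1=7
row 1: diag=4, rhs=96; c'=1/4, d'=24
back: M1=24
M: M0=0, M1=24, M2=0
seg 0: a=5, c=M0/2=0, d=(M1−M0)/(6·1)=4, b=Δ0−h0·(2M0+M1)/6=-13
seg 1: a=-4, c=M1/2=12, d=(M2−M1)/(6·1)=-4, b=Δ1−h1·(2M1+M2)/6=-1
t_q=7/4 → seg 1, τ=3/4; S=-4+-1·τ+12·τ²+-4·τ³=5/16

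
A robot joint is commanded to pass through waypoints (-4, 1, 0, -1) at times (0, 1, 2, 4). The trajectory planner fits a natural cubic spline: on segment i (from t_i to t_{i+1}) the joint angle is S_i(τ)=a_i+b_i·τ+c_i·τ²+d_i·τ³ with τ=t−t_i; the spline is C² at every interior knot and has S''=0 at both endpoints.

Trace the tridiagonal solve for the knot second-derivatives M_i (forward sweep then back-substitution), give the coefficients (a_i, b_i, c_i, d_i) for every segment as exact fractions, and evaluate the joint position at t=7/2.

Δ: Δ0=5, Δ1=-1, Δ2=-1/2
row 1: diag=4, rhs=-36; c'=1/4, d'=-9
row 2: denom=6−1·1/4=23/4; d'=(3−1·-9)/(23/4)=48/23
back: M2=48/23
back: M1=-9−1/4·48/23=-219/23
M: M0=0, M1=-219/23, M2=48/23, M3=0
seg 0: a=-4, c=M0/2=0, d=(M1−M0)/(6·1)=-73/46, b=Δ0−h0·(2M0+M1)/6=303/46
seg 1: a=1, c=M1/2=-219/46, d=(M2−M1)/(6·1)=89/46, b=Δ1−h1·(2M1+M2)/6=42/23
seg 2: a=0, c=M2/2=24/23, d=(M3−M2)/(6·2)=-4/23, b=Δ2−h2·(2M2+M3)/6=-87/46
t_q=7/2 → seg 2, τ=3/2; S=0+-87/46·τ+24/23·τ²+-4/23·τ³=-99/92

  seg 0: a=-4 b=303/46 c=0 d=-73/46
  seg 1: a=1 b=42/23 c=-219/46 d=89/46
  seg 2: a=0 b=-87/46 c=24/23 d=-4/23
S(7/2) = -99/92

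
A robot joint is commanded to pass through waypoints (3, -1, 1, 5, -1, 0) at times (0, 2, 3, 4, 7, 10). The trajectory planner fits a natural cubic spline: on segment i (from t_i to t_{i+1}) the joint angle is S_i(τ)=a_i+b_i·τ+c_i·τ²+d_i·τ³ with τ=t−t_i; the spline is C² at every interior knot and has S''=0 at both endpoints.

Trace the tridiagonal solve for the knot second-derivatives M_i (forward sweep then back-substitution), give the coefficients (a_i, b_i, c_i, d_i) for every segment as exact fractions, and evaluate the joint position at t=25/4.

  seg 0: a=3 b=-6040/1929 c=0 d=1091/3858
  seg 1: a=-1 b=506/1929 c=1091/643 d=79/1929
  seg 2: a=1 b=7289/1929 c=1170/643 d=-3083/1929
  seg 3: a=5 b=5060/1929 c=-1913/643 d=8299/17361
  seg 4: a=-1 b=-4477/1929 c=2560/1929 d=-2560/17361
S(25/4) = 52901/41152

Δ: Δ0=-2, Δ1=2, Δ2=4, Δ3=-2, Δ4=1/3
row 1: diag=6, rhs=24; c'=1/6, d'=4
row 2: denom=4−1·1/6=23/6; d'=(12−1·4)/(23/6)=48/23
row 3: denom=8−1·6/23=178/23; d'=(-36−1·48/23)/(178/23)=-438/89
row 4: denom=12−3·69/178=1929/178; d'=(14−3·-438/89)/(1929/178)=5120/1929
back: M4=5120/1929
back: M3=-438/89−69/178·5120/1929=-3826/643
back: M2=48/23−6/23·-3826/643=2340/643
back: M1=4−1/6·2340/643=2182/643
M: M0=0, M1=2182/643, M2=2340/643, M3=-3826/643, M4=5120/1929, M5=0
seg 0: a=3, c=M0/2=0, d=(M1−M0)/(6·2)=1091/3858, b=Δ0−h0·(2M0+M1)/6=-6040/1929
seg 1: a=-1, c=M1/2=1091/643, d=(M2−M1)/(6·1)=79/1929, b=Δ1−h1·(2M1+M2)/6=506/1929
seg 2: a=1, c=M2/2=1170/643, d=(M3−M2)/(6·1)=-3083/1929, b=Δ2−h2·(2M2+M3)/6=7289/1929
seg 3: a=5, c=M3/2=-1913/643, d=(M4−M3)/(6·3)=8299/17361, b=Δ3−h3·(2M3+M4)/6=5060/1929
seg 4: a=-1, c=M4/2=2560/1929, d=(M5−M4)/(6·3)=-2560/17361, b=Δ4−h4·(2M4+M5)/6=-4477/1929
t_q=25/4 → seg 3, τ=9/4; S=5+5060/1929·τ+-1913/643·τ²+8299/17361·τ³=52901/41152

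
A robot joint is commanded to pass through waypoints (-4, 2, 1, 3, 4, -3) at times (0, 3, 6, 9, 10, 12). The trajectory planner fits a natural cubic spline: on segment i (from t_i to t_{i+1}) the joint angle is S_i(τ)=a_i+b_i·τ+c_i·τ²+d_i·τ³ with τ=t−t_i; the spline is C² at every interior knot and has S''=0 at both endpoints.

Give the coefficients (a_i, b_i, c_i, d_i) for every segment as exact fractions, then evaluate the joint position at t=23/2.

  seg 0: a=-4 b=10141/3798 c=0 d=-2545/34182
  seg 1: a=2 b=1253/1899 c=-2545/3798 d=3863/34182
  seg 2: a=1 b=-1175/3798 c=659/1899 d=-247/34182
  seg 3: a=3 b=2996/1899 c=119/422 d=-3265/3798
  seg 4: a=4 b=-1661/3798 c=-1454/633 d=727/1899
S(23/2) = -2695/5064

Δ: Δ0=2, Δ1=-1/3, Δ2=2/3, Δ3=1, Δ4=-7/2
row 1: diag=12, rhs=-14; c'=1/4, d'=-7/6
row 2: denom=12−3·1/4=45/4; d'=(6−3·-7/6)/(45/4)=38/45
row 3: denom=8−3·4/15=36/5; d'=(2−3·38/45)/(36/5)=-2/27
row 4: denom=6−1·5/36=211/36; d'=(-27−1·-2/27)/(211/36)=-2908/633
back: M4=-2908/633
back: M3=-2/27−5/36·-2908/633=119/211
back: M2=38/45−4/15·119/211=1318/1899
back: M1=-7/6−1/4·1318/1899=-2545/1899
M: M0=0, M1=-2545/1899, M2=1318/1899, M3=119/211, M4=-2908/633, M5=0
seg 0: a=-4, c=M0/2=0, d=(M1−M0)/(6·3)=-2545/34182, b=Δ0−h0·(2M0+M1)/6=10141/3798
seg 1: a=2, c=M1/2=-2545/3798, d=(M2−M1)/(6·3)=3863/34182, b=Δ1−h1·(2M1+M2)/6=1253/1899
seg 2: a=1, c=M2/2=659/1899, d=(M3−M2)/(6·3)=-247/34182, b=Δ2−h2·(2M2+M3)/6=-1175/3798
seg 3: a=3, c=M3/2=119/422, d=(M4−M3)/(6·1)=-3265/3798, b=Δ3−h3·(2M3+M4)/6=2996/1899
seg 4: a=4, c=M4/2=-1454/633, d=(M5−M4)/(6·2)=727/1899, b=Δ4−h4·(2M4+M5)/6=-1661/3798
t_q=23/2 → seg 4, τ=3/2; S=4+-1661/3798·τ+-1454/633·τ²+727/1899·τ³=-2695/5064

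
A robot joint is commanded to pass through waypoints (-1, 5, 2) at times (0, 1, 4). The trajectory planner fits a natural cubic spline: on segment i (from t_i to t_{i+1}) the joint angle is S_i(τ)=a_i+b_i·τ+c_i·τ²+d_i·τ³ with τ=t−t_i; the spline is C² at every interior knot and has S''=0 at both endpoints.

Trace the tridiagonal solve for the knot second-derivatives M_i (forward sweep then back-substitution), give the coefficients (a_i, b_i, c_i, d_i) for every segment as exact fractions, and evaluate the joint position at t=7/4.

Δ: Δ0=6, Δ1=-1
row 1: diag=8, rhs=-42; c'=3/8, d'=-21/4
back: M1=-21/4
M: M0=0, M1=-21/4, M2=0
seg 0: a=-1, c=M0/2=0, d=(M1−M0)/(6·1)=-7/8, b=Δ0−h0·(2M0+M1)/6=55/8
seg 1: a=5, c=M1/2=-21/8, d=(M2−M1)/(6·3)=7/24, b=Δ1−h1·(2M1+M2)/6=17/4
t_q=7/4 → seg 1, τ=3/4; S=5+17/4·τ+-21/8·τ²+7/24·τ³=3499/512

  seg 0: a=-1 b=55/8 c=0 d=-7/8
  seg 1: a=5 b=17/4 c=-21/8 d=7/24
S(7/4) = 3499/512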